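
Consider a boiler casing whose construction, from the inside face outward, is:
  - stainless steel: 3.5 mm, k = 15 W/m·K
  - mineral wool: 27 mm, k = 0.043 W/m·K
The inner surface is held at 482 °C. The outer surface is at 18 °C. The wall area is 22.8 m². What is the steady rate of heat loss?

Q ≈ 16800 W

Thermal resistances in series:
R_stainless steel = L/(kA) = 0.0035/(15×22.8) = 1.023×10^-5 K/W
R_mineral wool = L/(kA) = 0.027/(0.043×22.8) = 0.02754 K/W
R_total = 0.02755 K/W
Q = ΔT / R_total = 464 / 0.02755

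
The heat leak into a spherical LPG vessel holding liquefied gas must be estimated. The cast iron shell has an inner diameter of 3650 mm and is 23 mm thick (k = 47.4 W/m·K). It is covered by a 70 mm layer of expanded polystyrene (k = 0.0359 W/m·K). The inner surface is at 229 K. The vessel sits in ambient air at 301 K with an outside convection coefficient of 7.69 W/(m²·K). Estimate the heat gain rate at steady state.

Q ≈ 1550 W

For a spherical shell R = (1/r₁ − 1/r₂)/(4πk); film R = 1/(h·4πr²). In series:
R_cast iron shell = (1/1.825 − 1/1.848)/(4π×47.4) = 1.145×10^-5 K/W
R_expanded polystyrene = (1/1.848 − 1/1.918)/(4π×0.0359) = 0.04378 K/W
R_outer film = 1/(h·4πr_o²) = 1/(7.69×4π×1.918²) = 0.002813 K/W
R_total = 0.0466 K/W
Q = ΔT/R_total = 72/0.0466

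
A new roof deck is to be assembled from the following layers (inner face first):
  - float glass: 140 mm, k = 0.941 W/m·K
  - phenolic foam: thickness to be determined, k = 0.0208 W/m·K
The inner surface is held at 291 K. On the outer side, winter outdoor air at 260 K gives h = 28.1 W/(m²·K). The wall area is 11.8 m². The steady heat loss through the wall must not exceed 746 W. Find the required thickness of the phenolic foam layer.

L ≈ 6.36 mm

Series thermal resistances:
R_float glass = L/(kA) = 0.14/(0.941×11.8) = 0.01261 K/W
R_outer film = 1/(h_o·A) = 1/(28.1×11.8) = 0.003016 K/W
Sum of the known resistances R_other = 0.01562 K/W
Required total resistance R_tot = ΔT/Q_allow = 31/746 = 0.04155 K/W
R_phenolic foam = R_tot − R_other = 0.02593 K/W
L = R·k·A = 0.02593×0.0208×11.8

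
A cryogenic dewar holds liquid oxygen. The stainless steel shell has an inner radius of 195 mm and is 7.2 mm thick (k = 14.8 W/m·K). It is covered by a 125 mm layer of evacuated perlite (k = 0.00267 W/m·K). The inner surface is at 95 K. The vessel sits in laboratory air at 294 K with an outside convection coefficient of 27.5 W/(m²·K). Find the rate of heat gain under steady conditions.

Each spherical layer contributes R = (1/r_i − 1/r_o)/(4πk):
R_stainless steel shell = (1/0.195 − 1/0.2022)/(4π×14.8) = 9.819×10^-4 K/W
R_evacuated perlite = (1/0.2022 − 1/0.3272)/(4π×0.00267) = 56.31 K/W
R_outer film = 1/(h·4πr_o²) = 1/(27.5×4π×0.3272²) = 0.02703 K/W
R_total = 56.34 K/W
Q = ΔT/R_total = 199/56.34

Q ≈ 3.53 W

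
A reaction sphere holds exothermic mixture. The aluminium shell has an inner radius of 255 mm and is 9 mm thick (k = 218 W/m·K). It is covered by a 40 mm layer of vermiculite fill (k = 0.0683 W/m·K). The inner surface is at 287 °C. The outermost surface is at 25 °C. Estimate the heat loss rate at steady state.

Each spherical layer contributes R = (1/r_i − 1/r_o)/(4πk):
R_aluminium shell = (1/0.255 − 1/0.264)/(4π×218) = 4.88×10^-5 K/W
R_vermiculite fill = (1/0.264 − 1/0.304)/(4π×0.0683) = 0.5807 K/W
R_total = 0.5807 K/W
Q = ΔT/R_total = 262/0.5807

Q ≈ 451 W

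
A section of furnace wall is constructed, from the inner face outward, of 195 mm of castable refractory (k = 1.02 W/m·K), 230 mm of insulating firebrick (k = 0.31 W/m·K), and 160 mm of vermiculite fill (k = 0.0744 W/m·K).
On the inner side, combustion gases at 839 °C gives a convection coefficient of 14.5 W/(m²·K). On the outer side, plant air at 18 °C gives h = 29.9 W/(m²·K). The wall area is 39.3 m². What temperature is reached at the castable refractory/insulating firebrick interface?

Treating each layer as a thermal resistance in series:
R_inner film = 1/(h_i·A) = 1/(14.5×39.3) = 0.001755 K/W
R_castable refractory = L/(kA) = 0.195/(1.02×39.3) = 0.004865 K/W
R_insulating firebrick = L/(kA) = 0.23/(0.31×39.3) = 0.01888 K/W
R_vermiculite fill = L/(kA) = 0.16/(0.0744×39.3) = 0.05472 K/W
R_outer film = 1/(h_o·A) = 1/(29.9×39.3) = 8.51×10^-4 K/W
R_total = 0.08107 K/W;  Q = ΔT/R_total = 821/0.08107 = 10130 W
T_interface = T_inner − Q·ΣR(inner→interface) = 839 − 10100×0.006619

T ≈ 772 °C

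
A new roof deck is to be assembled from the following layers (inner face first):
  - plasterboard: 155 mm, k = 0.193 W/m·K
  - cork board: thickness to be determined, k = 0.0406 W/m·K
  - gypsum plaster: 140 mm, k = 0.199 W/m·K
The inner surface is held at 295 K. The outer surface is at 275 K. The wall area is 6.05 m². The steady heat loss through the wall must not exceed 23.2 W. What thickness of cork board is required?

Thermal resistances in series:
R_plasterboard = L/(kA) = 0.155/(0.193×6.05) = 0.1327 K/W
R_gypsum plaster = L/(kA) = 0.14/(0.199×6.05) = 0.1163 K/W
Sum of the known resistances R_other = 0.249 K/W
Required total resistance R_tot = ΔT/Q_allow = 20/23.2 = 0.8621 K/W
R_cork board = R_tot − R_other = 0.613 K/W
L = R·k·A = 0.613×0.0406×6.05

L ≈ 151 mm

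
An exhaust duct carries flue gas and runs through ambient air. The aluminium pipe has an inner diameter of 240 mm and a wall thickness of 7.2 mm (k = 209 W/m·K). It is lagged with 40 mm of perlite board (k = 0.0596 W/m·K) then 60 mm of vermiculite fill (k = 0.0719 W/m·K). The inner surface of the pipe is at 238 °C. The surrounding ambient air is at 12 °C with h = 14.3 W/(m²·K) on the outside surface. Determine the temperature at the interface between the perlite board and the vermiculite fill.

T ≈ 125 °C

For a radial system each layer contributes R = ln(r_out/r_in)/(2πkL); films add R = 1/(hA).
R_aluminium pipe wall = ln(127.2/120)/(2π×209×1) = 4.437×10^-5 K/W
R_perlite board = ln(167.2/127.2)/(2π×0.0596×1) = 0.7302 K/W
R_vermiculite fill = ln(227.2/167.2)/(2π×0.0719×1) = 0.6788 K/W
R_outer film = 1/(h_o·2πr_oL) = 1/(14.3×2π×0.2272×1) = 0.04899 K/W
R_total = 1.458 K/W
Q = ΔT/R_total = 226/1.458
Q = 155 W/m
T_interface = T_inner − Q·ΣR(inner→interface) = 238 − 155×0.7302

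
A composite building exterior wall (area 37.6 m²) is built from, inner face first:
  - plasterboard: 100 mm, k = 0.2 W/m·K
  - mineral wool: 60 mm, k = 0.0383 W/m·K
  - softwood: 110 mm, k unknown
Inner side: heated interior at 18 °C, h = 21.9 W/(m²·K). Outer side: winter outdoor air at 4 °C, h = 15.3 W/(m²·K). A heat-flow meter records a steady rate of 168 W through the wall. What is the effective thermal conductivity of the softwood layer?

k ≈ 0.115 W/(m·K)

Thermal resistances in series:
R_inner film = 1/(h_i·A) = 1/(21.9×37.6) = 0.001214 K/W
R_plasterboard = L/(kA) = 0.1/(0.2×37.6) = 0.0133 K/W
R_mineral wool = L/(kA) = 0.06/(0.0383×37.6) = 0.04166 K/W
R_outer film = 1/(h_o·A) = 1/(15.3×37.6) = 0.001738 K/W
Sum of known resistances R_other = 0.05791 K/W
Total R = ΔT/Q = 14/168 = 0.08333 K/W
R_softwood = R_total − R_other = 0.02542 K/W
k = L/(R·A) = 0.11/(0.02542×37.6)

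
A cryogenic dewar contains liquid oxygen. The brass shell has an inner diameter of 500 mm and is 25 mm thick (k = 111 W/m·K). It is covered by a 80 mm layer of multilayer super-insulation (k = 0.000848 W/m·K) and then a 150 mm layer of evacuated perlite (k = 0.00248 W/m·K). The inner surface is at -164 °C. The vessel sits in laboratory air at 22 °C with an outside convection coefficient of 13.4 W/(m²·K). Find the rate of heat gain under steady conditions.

Q ≈ 1.79 W

Each spherical layer contributes R = (1/r_i − 1/r_o)/(4πk):
R_brass shell = (1/0.25 − 1/0.275)/(4π×111) = 2.607×10^-4 K/W
R_multilayer super-insulation = (1/0.275 − 1/0.355)/(4π×0.000848) = 76.9 K/W
R_evacuated perlite = (1/0.355 − 1/0.505)/(4π×0.00248) = 26.85 K/W
R_outer film = 1/(h·4πr_o²) = 1/(13.4×4π×0.505²) = 0.02329 K/W
R_total = 103.8 K/W
Q = ΔT/R_total = 186/103.8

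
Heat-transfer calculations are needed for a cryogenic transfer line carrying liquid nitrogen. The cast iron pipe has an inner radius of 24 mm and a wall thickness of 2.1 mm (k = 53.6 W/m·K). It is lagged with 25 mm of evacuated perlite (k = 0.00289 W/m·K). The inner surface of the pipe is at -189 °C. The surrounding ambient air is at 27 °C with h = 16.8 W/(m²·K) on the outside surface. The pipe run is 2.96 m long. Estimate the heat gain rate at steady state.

Q ≈ 17.2 W

Radial resistances (cylindrical: R_cond = ln(r_o/r_i)/(2πkL), R_conv = 1/(h·2πrL)):
R_cast iron pipe wall = ln(26.1/24)/(2π×53.6×2.96) = 8.415×10^-5 K/W
R_evacuated perlite = ln(51.1/26.1)/(2π×0.00289×2.96) = 12.5 K/W
R_outer film = 1/(h_o·2πr_oL) = 1/(16.8×2π×0.0511×2.96) = 0.06263 K/W
R_total = 12.56 K/W
Q = ΔT/R_total = 216/12.56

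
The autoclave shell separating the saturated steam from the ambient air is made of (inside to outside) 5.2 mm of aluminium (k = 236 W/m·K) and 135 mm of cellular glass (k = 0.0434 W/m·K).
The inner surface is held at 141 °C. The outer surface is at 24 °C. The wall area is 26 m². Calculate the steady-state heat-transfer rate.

Model the wall as resistances in series:
R_aluminium = L/(kA) = 0.0052/(236×26) = 8.475×10^-7 K/W
R_cellular glass = L/(kA) = 0.135/(0.0434×26) = 0.1196 K/W
R_total = 0.1196 K/W
Q = ΔT / R_total = 117 / 0.1196

Q ≈ 978 W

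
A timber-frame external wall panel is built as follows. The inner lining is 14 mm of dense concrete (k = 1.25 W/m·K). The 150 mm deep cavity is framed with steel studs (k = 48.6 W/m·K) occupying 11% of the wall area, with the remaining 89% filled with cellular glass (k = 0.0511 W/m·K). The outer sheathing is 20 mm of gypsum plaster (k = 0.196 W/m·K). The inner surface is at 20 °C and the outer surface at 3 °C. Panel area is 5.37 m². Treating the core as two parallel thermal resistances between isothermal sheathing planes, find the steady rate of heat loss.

Q ≈ 647 W

Sheathing layers in series; stud and cavity paths in parallel between them.
R_inner = 0.014/(1.25×5.37) = 0.002086 K/W
R_stud  = 0.15/(48.6×0.11×5.37) = 0.005225 K/W
R_cav   = 0.15/(0.0511×0.89×5.37) = 0.6142 K/W
1/R_core = 1/R_stud + 1/R_cav → R_core = 0.005181 K/W
R_outer = 0.02/(0.196×5.37) = 0.019 K/W
R_total = 0.02627 K/W
Q = ΔT/R_total = 17/0.02627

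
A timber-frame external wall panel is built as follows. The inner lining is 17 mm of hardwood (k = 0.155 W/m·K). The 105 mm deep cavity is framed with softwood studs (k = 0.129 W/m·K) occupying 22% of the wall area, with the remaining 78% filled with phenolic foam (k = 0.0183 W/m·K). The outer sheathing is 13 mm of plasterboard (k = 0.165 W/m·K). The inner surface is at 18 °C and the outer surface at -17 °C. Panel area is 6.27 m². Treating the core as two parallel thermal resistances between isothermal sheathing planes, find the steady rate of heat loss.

Sheathing layers in series; stud and cavity paths in parallel between them.
R_inner = 0.017/(0.155×6.27) = 0.01749 K/W
R_stud  = 0.105/(0.129×0.22×6.27) = 0.5901 K/W
R_cav   = 0.105/(0.0183×0.78×6.27) = 1.173 K/W
1/R_core = 1/R_stud + 1/R_cav → R_core = 0.3926 K/W
R_outer = 0.013/(0.165×6.27) = 0.01257 K/W
R_total = 0.4227 K/W
Q = ΔT/R_total = 35/0.4227

Q ≈ 82.8 W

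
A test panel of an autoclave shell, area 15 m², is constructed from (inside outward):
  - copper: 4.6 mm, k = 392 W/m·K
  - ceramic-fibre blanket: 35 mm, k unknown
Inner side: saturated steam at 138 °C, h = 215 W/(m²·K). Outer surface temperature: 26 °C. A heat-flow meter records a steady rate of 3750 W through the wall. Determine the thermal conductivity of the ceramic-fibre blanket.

k ≈ 0.0789 W/(m·K)

Using the resistance-network approach (series):
R_inner film = 1/(h_i·A) = 1/(215×15) = 3.101×10^-4 K/W
R_copper = L/(kA) = 0.0046/(392×15) = 7.823×10^-7 K/W
Sum of known resistances R_other = 3.109×10^-4 K/W
Total R = ΔT/Q = 112/3750 = 0.02987 K/W
R_ceramic-fibre blanket = R_total − R_other = 0.02956 K/W
k = L/(R·A) = 0.035/(0.02956×15)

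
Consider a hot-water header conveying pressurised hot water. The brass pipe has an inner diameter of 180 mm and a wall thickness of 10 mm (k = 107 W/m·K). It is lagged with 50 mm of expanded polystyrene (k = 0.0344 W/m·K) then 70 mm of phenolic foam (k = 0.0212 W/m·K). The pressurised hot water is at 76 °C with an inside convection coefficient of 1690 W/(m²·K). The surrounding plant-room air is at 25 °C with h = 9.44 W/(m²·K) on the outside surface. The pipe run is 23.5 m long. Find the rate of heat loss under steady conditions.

Q ≈ 248 W

Treating each annulus and film as a series resistance:
R_inner film = 1/(h_i·2πr₁L) = 1/(1690×2π×0.09×23.5) = 4.453×10^-5 K/W
R_brass pipe wall = ln(100/90)/(2π×107×23.5) = 6.669×10^-6 K/W
R_expanded polystyrene = ln(150/100)/(2π×0.0344×23.5) = 0.07983 K/W
R_phenolic foam = ln(220/150)/(2π×0.0212×23.5) = 0.1224 K/W
R_outer film = 1/(h_o·2πr_oL) = 1/(9.44×2π×0.22×23.5) = 0.003261 K/W
R_total = 0.2055 K/W
Q = ΔT/R_total = 51/0.2055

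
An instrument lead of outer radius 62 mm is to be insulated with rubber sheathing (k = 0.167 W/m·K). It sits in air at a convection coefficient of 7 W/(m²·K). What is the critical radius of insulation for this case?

r_cr ≈ 23.9 mm

For a cylinder r_cr = k/h = 0.167/7
r_cr = 23.9 mm; since the bare radius (62 mm) is above r_cr, any added insulation will reduce heat loss.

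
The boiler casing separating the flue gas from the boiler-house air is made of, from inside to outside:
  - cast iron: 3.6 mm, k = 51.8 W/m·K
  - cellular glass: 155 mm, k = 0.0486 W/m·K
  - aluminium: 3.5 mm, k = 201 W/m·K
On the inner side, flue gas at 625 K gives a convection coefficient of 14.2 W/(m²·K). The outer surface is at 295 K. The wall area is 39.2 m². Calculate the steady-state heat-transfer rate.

Treating each layer as a thermal resistance in series:
R_inner film = 1/(h_i·A) = 1/(14.2×39.2) = 0.001796 K/W
R_cast iron = L/(kA) = 0.0036/(51.8×39.2) = 1.773×10^-6 K/W
R_cellular glass = L/(kA) = 0.155/(0.0486×39.2) = 0.08136 K/W
R_aluminium = L/(kA) = 0.0035/(201×39.2) = 4.442×10^-7 K/W
R_total = 0.08316 K/W
Q = ΔT / R_total = 330 / 0.08316

Q ≈ 3970 W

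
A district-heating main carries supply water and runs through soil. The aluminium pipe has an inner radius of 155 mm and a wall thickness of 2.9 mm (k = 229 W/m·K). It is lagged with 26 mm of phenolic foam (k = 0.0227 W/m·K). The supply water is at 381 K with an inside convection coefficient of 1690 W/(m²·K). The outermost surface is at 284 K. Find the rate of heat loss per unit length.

Cylindrical conduction, so R = ln(r₂/r₁)/(2πkL) per layer, in series:
R_inner film = 1/(h_i·2πr₁L) = 1/(1690×2π×0.155×1) = 6.076×10^-4 K/W
R_aluminium pipe wall = ln(157.9/155)/(2π×229×1) = 1.288×10^-5 K/W
R_phenolic foam = ln(183.9/157.9)/(2π×0.0227×1) = 1.069 K/W
R_total = 1.069 K/W
Q = ΔT/R_total = 97/1.069

q′ ≈ 90.7 W/m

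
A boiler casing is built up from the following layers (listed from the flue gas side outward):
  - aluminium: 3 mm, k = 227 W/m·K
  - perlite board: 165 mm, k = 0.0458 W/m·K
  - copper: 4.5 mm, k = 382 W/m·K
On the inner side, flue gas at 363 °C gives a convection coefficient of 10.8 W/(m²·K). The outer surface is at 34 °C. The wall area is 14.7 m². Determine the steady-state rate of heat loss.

Treating each layer as a thermal resistance in series:
R_inner film = 1/(h_i·A) = 1/(10.8×14.7) = 0.006299 K/W
R_aluminium = L/(kA) = 0.003/(227×14.7) = 8.99×10^-7 K/W
R_perlite board = L/(kA) = 0.165/(0.0458×14.7) = 0.2451 K/W
R_copper = L/(kA) = 0.0045/(382×14.7) = 8.014×10^-7 K/W
R_total = 0.2514 K/W
Q = ΔT / R_total = 329 / 0.2514

Q ≈ 1310 W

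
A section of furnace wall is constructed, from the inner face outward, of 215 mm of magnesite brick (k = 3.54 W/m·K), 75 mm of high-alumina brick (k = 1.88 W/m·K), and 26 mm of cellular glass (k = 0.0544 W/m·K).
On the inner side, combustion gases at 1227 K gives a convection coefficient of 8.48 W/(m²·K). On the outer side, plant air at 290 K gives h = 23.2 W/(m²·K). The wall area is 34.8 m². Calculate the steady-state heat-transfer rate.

Series thermal resistances:
R_inner film = 1/(h_i·A) = 1/(8.48×34.8) = 0.003389 K/W
R_magnesite brick = L/(kA) = 0.215/(3.54×34.8) = 0.001745 K/W
R_high-alumina brick = L/(kA) = 0.075/(1.88×34.8) = 0.001146 K/W
R_cellular glass = L/(kA) = 0.026/(0.0544×34.8) = 0.01373 K/W
R_outer film = 1/(h_o·A) = 1/(23.2×34.8) = 0.001239 K/W
R_total = 0.02125 K/W
Q = ΔT / R_total = 937 / 0.02125

Q ≈ 44100 W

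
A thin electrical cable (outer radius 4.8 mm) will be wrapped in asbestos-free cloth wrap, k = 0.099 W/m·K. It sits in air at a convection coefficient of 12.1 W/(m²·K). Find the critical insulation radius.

For a cylinder r_cr = k/h = 0.099/12.1
r_cr = 8.18 mm; since the bare radius (4.8 mm) is below r_cr, adding a thin layer of insulation will *increase* heat loss.

r_cr ≈ 8.18 mm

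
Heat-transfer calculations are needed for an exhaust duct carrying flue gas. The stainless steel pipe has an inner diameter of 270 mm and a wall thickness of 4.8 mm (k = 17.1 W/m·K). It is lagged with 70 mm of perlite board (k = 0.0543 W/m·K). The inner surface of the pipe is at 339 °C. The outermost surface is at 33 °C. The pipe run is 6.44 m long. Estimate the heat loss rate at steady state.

For a radial system each layer contributes R = ln(r_out/r_in)/(2πkL); films add R = 1/(hA).
R_stainless steel pipe wall = ln(139.8/135)/(2π×17.1×6.44) = 5.049×10^-5 K/W
R_perlite board = ln(209.8/139.8)/(2π×0.0543×6.44) = 0.1848 K/W
R_total = 0.1848 K/W
Q = ΔT/R_total = 306/0.1848

Q ≈ 1660 W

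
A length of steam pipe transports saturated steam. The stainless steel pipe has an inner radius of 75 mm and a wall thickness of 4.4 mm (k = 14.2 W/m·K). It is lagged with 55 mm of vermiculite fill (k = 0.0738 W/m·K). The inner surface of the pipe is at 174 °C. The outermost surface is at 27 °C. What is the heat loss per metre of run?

q′ ≈ 129 W/m

Cylindrical conduction, so R = ln(r₂/r₁)/(2πkL) per layer, in series:
R_stainless steel pipe wall = ln(79.4/75)/(2π×14.2×1) = 6.39×10^-4 K/W
R_vermiculite fill = ln(134.4/79.4)/(2π×0.0738×1) = 1.135 K/W
R_total = 1.136 K/W
Q = ΔT/R_total = 147/1.136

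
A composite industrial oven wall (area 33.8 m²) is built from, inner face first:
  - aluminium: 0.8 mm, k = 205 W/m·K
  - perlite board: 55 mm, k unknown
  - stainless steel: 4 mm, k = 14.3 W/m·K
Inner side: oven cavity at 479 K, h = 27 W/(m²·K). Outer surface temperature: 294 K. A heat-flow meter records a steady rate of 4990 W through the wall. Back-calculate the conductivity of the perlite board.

k ≈ 0.0452 W/(m·K)

Treating each layer as a thermal resistance in series:
R_inner film = 1/(h_i·A) = 1/(27×33.8) = 0.001096 K/W
R_aluminium = L/(kA) = 0.0008/(205×33.8) = 1.155×10^-7 K/W
R_stainless steel = L/(kA) = 0.004/(14.3×33.8) = 8.276×10^-6 K/W
Sum of known resistances R_other = 0.001104 K/W
Total R = ΔT/Q = 185/4990 = 0.03707 K/W
R_perlite board = R_total − R_other = 0.03597 K/W
k = L/(R·A) = 0.055/(0.03597×33.8)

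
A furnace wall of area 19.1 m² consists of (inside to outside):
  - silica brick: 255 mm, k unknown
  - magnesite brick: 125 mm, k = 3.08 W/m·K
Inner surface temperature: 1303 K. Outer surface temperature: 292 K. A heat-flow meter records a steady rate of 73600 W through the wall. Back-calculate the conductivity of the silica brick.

Series thermal resistances:
R_magnesite brick = L/(kA) = 0.125/(3.08×19.1) = 0.002125 K/W
Sum of known resistances R_other = 0.002125 K/W
Total R = ΔT/Q = 1011/73600 = 0.01374 K/W
R_silica brick = R_total − R_other = 0.01161 K/W
k = L/(R·A) = 0.255/(0.01161×19.1)

k ≈ 1.15 W/(m·K)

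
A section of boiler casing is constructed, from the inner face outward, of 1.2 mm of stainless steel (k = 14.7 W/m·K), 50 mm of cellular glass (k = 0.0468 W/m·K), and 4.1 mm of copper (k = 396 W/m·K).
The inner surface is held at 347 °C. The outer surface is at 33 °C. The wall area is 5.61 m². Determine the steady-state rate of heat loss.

Q ≈ 1650 W

Model the wall as resistances in series:
R_stainless steel = L/(kA) = 0.0012/(14.7×5.61) = 1.455×10^-5 K/W
R_cellular glass = L/(kA) = 0.05/(0.0468×5.61) = 0.1904 K/W
R_copper = L/(kA) = 0.0041/(396×5.61) = 1.846×10^-6 K/W
R_total = 0.1905 K/W
Q = ΔT / R_total = 314 / 0.1905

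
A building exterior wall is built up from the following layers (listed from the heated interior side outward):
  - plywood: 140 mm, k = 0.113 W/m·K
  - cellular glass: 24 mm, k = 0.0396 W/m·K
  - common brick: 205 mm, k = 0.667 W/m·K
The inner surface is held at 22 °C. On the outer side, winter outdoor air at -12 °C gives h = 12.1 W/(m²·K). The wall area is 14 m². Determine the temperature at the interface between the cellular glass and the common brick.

Model the wall as resistances in series:
R_plywood = L/(kA) = 0.14/(0.113×14) = 0.0885 K/W
R_cellular glass = L/(kA) = 0.024/(0.0396×14) = 0.04329 K/W
R_common brick = L/(kA) = 0.205/(0.667×14) = 0.02195 K/W
R_outer film = 1/(h_o·A) = 1/(12.1×14) = 0.005903 K/W
R_total = 0.1596 K/W;  Q = ΔT/R_total = 34/0.1596 = 213 W
T_interface = T_inner − Q·ΣR(inner→interface) = 22 − 213×0.1318

T ≈ -6.07 °C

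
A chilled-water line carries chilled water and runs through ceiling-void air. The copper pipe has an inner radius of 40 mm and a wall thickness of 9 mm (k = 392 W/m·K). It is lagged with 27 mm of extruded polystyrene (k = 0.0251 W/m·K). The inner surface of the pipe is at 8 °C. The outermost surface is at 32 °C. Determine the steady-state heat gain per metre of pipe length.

q′ ≈ 8.62 W/m

Treating each annulus and film as a series resistance:
R_copper pipe wall = ln(49/40)/(2π×392×1) = 8.24×10^-5 K/W
R_extruded polystyrene = ln(76/49)/(2π×0.0251×1) = 2.783 K/W
R_total = 2.783 K/W
Q = ΔT/R_total = 24/2.783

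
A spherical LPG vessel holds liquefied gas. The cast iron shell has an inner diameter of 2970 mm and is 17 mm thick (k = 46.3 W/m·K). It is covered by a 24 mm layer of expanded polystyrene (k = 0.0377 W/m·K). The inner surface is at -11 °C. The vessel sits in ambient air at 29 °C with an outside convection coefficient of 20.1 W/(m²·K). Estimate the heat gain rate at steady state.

Q ≈ 1680 W

For a spherical shell R = (1/r₁ − 1/r₂)/(4πk); film R = 1/(h·4πr²). In series:
R_cast iron shell = (1/1.485 − 1/1.502)/(4π×46.3) = 1.31×10^-5 K/W
R_expanded polystyrene = (1/1.502 − 1/1.526)/(4π×0.0377) = 0.0221 K/W
R_outer film = 1/(h·4πr_o²) = 1/(20.1×4π×1.526²) = 0.0017 K/W
R_total = 0.02382 K/W
Q = ΔT/R_total = 40/0.02382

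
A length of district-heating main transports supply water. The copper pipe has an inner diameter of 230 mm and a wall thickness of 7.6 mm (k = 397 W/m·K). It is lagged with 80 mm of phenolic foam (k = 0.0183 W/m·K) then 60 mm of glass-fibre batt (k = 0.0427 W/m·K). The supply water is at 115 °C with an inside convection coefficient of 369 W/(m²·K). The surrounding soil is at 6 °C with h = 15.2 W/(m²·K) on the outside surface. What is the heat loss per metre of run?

q′ ≈ 20.3 W/m

Treating each annulus and film as a series resistance:
R_inner film = 1/(h_i·2πr₁L) = 1/(369×2π×0.115×1) = 0.003751 K/W
R_copper pipe wall = ln(122.6/115)/(2π×397×1) = 2.566×10^-5 K/W
R_phenolic foam = ln(202.6/122.6)/(2π×0.0183×1) = 4.369 K/W
R_glass-fibre batt = ln(262.6/202.6)/(2π×0.0427×1) = 0.9669 K/W
R_outer film = 1/(h_o·2πr_oL) = 1/(15.2×2π×0.2626×1) = 0.03987 K/W
R_total = 5.379 K/W
Q = ΔT/R_total = 109/5.379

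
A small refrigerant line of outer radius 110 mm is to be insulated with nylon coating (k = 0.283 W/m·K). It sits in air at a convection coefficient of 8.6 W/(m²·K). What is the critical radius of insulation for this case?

r_cr ≈ 32.9 mm

For a cylinder r_cr = k/h = 0.283/8.6
r_cr = 32.9 mm; since the bare radius (110 mm) is above r_cr, any added insulation will reduce heat loss.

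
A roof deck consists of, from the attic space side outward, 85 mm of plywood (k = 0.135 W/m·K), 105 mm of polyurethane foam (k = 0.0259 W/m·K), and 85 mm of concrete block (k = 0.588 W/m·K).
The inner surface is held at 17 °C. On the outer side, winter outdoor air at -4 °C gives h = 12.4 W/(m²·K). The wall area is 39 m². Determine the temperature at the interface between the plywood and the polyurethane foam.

Thermal resistances in series:
R_plywood = L/(kA) = 0.085/(0.135×39) = 0.01614 K/W
R_polyurethane foam = L/(kA) = 0.105/(0.0259×39) = 0.104 K/W
R_concrete block = L/(kA) = 0.085/(0.588×39) = 0.003707 K/W
R_outer film = 1/(h_o·A) = 1/(12.4×39) = 0.002068 K/W
R_total = 0.1259 K/W;  Q = ΔT/R_total = 21/0.1259 = 166.8 W
T_interface = T_inner − Q·ΣR(inner→interface) = 17 − 167×0.01614

T ≈ 14.3 °C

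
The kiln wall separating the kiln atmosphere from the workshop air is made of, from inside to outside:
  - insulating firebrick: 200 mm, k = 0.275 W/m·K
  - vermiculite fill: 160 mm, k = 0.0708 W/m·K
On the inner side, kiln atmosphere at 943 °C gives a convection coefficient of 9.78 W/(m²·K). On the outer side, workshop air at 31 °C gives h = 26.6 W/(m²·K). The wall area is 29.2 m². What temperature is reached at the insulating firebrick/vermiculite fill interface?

Thermal resistances in series:
R_inner film = 1/(h_i·A) = 1/(9.78×29.2) = 0.003502 K/W
R_insulating firebrick = L/(kA) = 0.2/(0.275×29.2) = 0.02491 K/W
R_vermiculite fill = L/(kA) = 0.16/(0.0708×29.2) = 0.07739 K/W
R_outer film = 1/(h_o·A) = 1/(26.6×29.2) = 0.001287 K/W
R_total = 0.1071 K/W;  Q = ΔT/R_total = 912/0.1071 = 8516 W
T_interface = T_inner − Q·ΣR(inner→interface) = 943 − 8520×0.02841

T ≈ 701 °C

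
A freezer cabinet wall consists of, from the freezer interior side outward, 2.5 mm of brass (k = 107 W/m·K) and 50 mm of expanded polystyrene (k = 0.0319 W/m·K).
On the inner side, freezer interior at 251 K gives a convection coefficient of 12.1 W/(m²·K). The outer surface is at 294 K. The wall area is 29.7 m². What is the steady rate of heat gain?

Series thermal resistances:
R_inner film = 1/(h_i·A) = 1/(12.1×29.7) = 0.002783 K/W
R_brass = L/(kA) = 0.0025/(107×29.7) = 7.867×10^-7 K/W
R_expanded polystyrene = L/(kA) = 0.05/(0.0319×29.7) = 0.05277 K/W
R_total = 0.05556 K/W
Q = ΔT / R_total = 43 / 0.05556

Q ≈ 774 W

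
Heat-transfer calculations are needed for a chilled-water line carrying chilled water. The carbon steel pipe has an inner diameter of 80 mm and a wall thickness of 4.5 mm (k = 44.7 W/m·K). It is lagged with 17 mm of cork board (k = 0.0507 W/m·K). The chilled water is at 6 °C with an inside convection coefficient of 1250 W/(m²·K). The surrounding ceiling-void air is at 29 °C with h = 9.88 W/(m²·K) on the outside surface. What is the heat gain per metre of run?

q′ ≈ 18 W/m

Cylindrical conduction, so R = ln(r₂/r₁)/(2πkL) per layer, in series:
R_inner film = 1/(h_i·2πr₁L) = 1/(1250×2π×0.04×1) = 0.003183 K/W
R_carbon steel pipe wall = ln(44.5/40)/(2π×44.7×1) = 3.796×10^-4 K/W
R_cork board = ln(61.5/44.5)/(2π×0.0507×1) = 1.016 K/W
R_outer film = 1/(h_o·2πr_oL) = 1/(9.88×2π×0.0615×1) = 0.2619 K/W
R_total = 1.281 K/W
Q = ΔT/R_total = 23/1.281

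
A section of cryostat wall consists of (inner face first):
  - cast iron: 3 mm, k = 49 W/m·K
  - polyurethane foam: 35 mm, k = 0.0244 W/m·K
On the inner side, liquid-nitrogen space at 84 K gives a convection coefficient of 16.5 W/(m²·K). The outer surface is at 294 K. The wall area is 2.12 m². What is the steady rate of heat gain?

Using the resistance-network approach (series):
R_inner film = 1/(h_i·A) = 1/(16.5×2.12) = 0.02859 K/W
R_cast iron = L/(kA) = 0.003/(49×2.12) = 2.888×10^-5 K/W
R_polyurethane foam = L/(kA) = 0.035/(0.0244×2.12) = 0.6766 K/W
R_total = 0.7052 K/W
Q = ΔT / R_total = 210 / 0.7052

Q ≈ 298 W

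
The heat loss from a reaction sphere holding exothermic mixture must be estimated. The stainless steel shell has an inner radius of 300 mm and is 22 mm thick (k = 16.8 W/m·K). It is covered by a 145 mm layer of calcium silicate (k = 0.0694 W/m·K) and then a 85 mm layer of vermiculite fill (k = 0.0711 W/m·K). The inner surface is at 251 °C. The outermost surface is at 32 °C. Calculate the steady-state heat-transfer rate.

Radial (spherical) resistances in series:
R_stainless steel shell = (1/0.3 − 1/0.322)/(4π×16.8) = 0.001079 K/W
R_calcium silicate = (1/0.322 − 1/0.467)/(4π×0.0694) = 1.106 K/W
R_vermiculite fill = (1/0.467 − 1/0.552)/(4π×0.0711) = 0.369 K/W
R_total = 1.476 K/W
Q = ΔT/R_total = 219/1.476

Q ≈ 148 W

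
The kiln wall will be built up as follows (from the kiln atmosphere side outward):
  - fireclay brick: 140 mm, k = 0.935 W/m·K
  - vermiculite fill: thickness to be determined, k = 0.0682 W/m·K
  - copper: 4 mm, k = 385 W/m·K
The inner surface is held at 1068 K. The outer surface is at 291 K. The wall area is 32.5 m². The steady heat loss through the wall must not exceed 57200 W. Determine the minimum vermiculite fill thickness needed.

Using the resistance-network approach (series):
R_fireclay brick = L/(kA) = 0.14/(0.935×32.5) = 0.004607 K/W
R_copper = L/(kA) = 0.004/(385×32.5) = 3.197×10^-7 K/W
Sum of the known resistances R_other = 0.004607 K/W
Required total resistance R_tot = ΔT/Q_allow = 777/57200 = 0.01358 K/W
R_vermiculite fill = R_tot − R_other = 0.008976 K/W
L = R·k·A = 0.008976×0.0682×32.5

L ≈ 19.9 mm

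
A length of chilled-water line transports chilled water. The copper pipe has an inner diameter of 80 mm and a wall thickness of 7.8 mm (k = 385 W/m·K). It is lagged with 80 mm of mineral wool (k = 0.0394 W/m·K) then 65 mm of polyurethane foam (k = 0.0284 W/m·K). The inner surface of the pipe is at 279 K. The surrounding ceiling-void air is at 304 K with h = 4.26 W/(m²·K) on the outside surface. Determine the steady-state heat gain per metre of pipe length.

For a radial system each layer contributes R = ln(r_out/r_in)/(2πkL); films add R = 1/(hA).
R_copper pipe wall = ln(47.8/40)/(2π×385×1) = 7.364×10^-5 K/W
R_mineral wool = ln(127.8/47.8)/(2π×0.0394×1) = 3.973 K/W
R_polyurethane foam = ln(192.8/127.8)/(2π×0.0284×1) = 2.304 K/W
R_outer film = 1/(h_o·2πr_oL) = 1/(4.26×2π×0.1928×1) = 0.1938 K/W
R_total = 6.471 K/W
Q = ΔT/R_total = 25/6.471

q′ ≈ 3.86 W/m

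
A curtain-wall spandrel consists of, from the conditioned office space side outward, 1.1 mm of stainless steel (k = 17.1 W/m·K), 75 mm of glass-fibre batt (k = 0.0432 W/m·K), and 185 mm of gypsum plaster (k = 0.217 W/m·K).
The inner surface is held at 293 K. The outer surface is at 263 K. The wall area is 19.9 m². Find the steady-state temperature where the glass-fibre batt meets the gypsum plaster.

T ≈ 273 K

Treating each layer as a thermal resistance in series:
R_stainless steel = L/(kA) = 0.0011/(17.1×19.9) = 3.233×10^-6 K/W
R_glass-fibre batt = L/(kA) = 0.075/(0.0432×19.9) = 0.08724 K/W
R_gypsum plaster = L/(kA) = 0.185/(0.217×19.9) = 0.04284 K/W
R_total = 0.1301 K/W;  Q = ΔT/R_total = 30/0.1301 = 230.6 W
T_interface = T_inner − Q·ΣR(inner→interface) = 293 − 231×0.08724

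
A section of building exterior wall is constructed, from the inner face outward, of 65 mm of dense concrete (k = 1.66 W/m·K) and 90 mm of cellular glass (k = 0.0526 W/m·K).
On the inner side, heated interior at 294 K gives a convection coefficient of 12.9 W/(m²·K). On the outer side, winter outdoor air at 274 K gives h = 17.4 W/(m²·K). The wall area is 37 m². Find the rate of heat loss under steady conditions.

Thermal resistances in series:
R_inner film = 1/(h_i·A) = 1/(12.9×37) = 0.002095 K/W
R_dense concrete = L/(kA) = 0.065/(1.66×37) = 0.001058 K/W
R_cellular glass = L/(kA) = 0.09/(0.0526×37) = 0.04624 K/W
R_outer film = 1/(h_o·A) = 1/(17.4×37) = 0.001553 K/W
R_total = 0.05095 K/W
Q = ΔT / R_total = 20 / 0.05095

Q ≈ 393 W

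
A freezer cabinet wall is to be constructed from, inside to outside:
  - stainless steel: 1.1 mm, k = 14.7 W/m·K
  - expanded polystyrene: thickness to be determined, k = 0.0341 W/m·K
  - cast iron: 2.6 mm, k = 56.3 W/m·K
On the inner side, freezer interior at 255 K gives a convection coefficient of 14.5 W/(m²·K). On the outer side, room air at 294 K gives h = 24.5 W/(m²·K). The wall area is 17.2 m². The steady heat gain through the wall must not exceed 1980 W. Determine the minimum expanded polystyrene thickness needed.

L ≈ 7.8 mm

Series thermal resistances:
R_inner film = 1/(h_i·A) = 1/(14.5×17.2) = 0.00401 K/W
R_stainless steel = L/(kA) = 0.0011/(14.7×17.2) = 4.351×10^-6 K/W
R_cast iron = L/(kA) = 0.0026/(56.3×17.2) = 2.685×10^-6 K/W
R_outer film = 1/(h_o·A) = 1/(24.5×17.2) = 0.002373 K/W
Sum of the known resistances R_other = 0.00639 K/W
Required total resistance R_tot = ΔT/Q_allow = 39/1980 = 0.0197 K/W
R_expanded polystyrene = R_tot − R_other = 0.01331 K/W
L = R·k·A = 0.01331×0.0341×17.2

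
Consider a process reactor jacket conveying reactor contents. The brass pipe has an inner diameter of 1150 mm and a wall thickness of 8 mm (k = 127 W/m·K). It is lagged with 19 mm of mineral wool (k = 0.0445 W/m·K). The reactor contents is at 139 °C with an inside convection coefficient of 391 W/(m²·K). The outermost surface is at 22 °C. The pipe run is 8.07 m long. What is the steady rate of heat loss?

Q ≈ 8180 W

For a radial system each layer contributes R = ln(r_out/r_in)/(2πkL); films add R = 1/(hA).
R_inner film = 1/(h_i·2πr₁L) = 1/(391×2π×0.575×8.07) = 8.772×10^-5 K/W
R_brass pipe wall = ln(583/575)/(2π×127×8.07) = 2.146×10^-6 K/W
R_mineral wool = ln(602/583)/(2π×0.0445×8.07) = 0.01421 K/W
R_total = 0.0143 K/W
Q = ΔT/R_total = 117/0.0143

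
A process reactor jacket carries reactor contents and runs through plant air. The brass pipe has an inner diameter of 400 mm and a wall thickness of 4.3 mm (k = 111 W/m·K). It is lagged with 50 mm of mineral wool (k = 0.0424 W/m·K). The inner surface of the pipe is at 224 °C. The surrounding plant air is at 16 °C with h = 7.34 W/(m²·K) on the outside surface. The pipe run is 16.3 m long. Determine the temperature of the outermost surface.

T ≈ 35.6 °C

Per-layer cylindrical resistances, series-summed:
R_brass pipe wall = ln(204.3/200)/(2π×111×16.3) = 1.871×10^-6 K/W
R_mineral wool = ln(254.3/204.3)/(2π×0.0424×16.3) = 0.05042 K/W
R_outer film = 1/(h_o·2πr_oL) = 1/(7.34×2π×0.2543×16.3) = 0.005231 K/W
R_total = 0.05565 K/W
Q = ΔT/R_total = 208/0.05565
Q = 3740 W
T_interface = T_inner − Q·ΣR(inner→interface) = 224 − 3740×0.05042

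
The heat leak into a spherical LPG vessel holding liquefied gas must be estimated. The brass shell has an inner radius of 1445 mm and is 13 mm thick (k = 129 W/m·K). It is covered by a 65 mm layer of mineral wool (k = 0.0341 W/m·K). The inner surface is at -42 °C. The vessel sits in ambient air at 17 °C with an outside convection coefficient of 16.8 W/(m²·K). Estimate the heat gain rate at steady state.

Q ≈ 839 W

For a spherical shell R = (1/r₁ − 1/r₂)/(4πk); film R = 1/(h·4πr²). In series:
R_brass shell = (1/1.445 − 1/1.458)/(4π×129) = 3.806×10^-6 K/W
R_mineral wool = (1/1.458 − 1/1.523)/(4π×0.0341) = 0.06831 K/W
R_outer film = 1/(h·4πr_o²) = 1/(16.8×4π×1.523²) = 0.002042 K/W
R_total = 0.07036 K/W
Q = ΔT/R_total = 59/0.07036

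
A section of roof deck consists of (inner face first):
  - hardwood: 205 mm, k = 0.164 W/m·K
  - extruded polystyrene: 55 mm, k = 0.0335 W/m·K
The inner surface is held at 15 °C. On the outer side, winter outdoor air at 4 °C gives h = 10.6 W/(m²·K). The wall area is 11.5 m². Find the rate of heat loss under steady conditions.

Q ≈ 42.4 W

Using the resistance-network approach (series):
R_hardwood = L/(kA) = 0.205/(0.164×11.5) = 0.1087 K/W
R_extruded polystyrene = L/(kA) = 0.055/(0.0335×11.5) = 0.1428 K/W
R_outer film = 1/(h_o·A) = 1/(10.6×11.5) = 0.008203 K/W
R_total = 0.2597 K/W
Q = ΔT / R_total = 11 / 0.2597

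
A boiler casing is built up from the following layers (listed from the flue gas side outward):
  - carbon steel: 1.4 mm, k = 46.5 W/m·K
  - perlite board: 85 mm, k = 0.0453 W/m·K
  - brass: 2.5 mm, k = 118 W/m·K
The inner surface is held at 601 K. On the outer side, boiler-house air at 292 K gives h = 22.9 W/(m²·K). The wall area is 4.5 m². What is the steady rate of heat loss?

Series thermal resistances:
R_carbon steel = L/(kA) = 0.0014/(46.5×4.5) = 6.691×10^-6 K/W
R_perlite board = L/(kA) = 0.085/(0.0453×4.5) = 0.417 K/W
R_brass = L/(kA) = 0.0025/(118×4.5) = 4.708×10^-6 K/W
R_outer film = 1/(h_o·A) = 1/(22.9×4.5) = 0.009704 K/W
R_total = 0.4267 K/W
Q = ΔT / R_total = 309 / 0.4267

Q ≈ 724 W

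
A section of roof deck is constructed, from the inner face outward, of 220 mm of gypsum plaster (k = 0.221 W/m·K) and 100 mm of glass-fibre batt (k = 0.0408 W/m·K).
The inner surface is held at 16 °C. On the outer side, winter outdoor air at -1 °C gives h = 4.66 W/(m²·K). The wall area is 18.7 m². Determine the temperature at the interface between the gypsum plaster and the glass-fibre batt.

T ≈ 11.4 °C

Thermal resistances in series:
R_gypsum plaster = L/(kA) = 0.22/(0.221×18.7) = 0.05323 K/W
R_glass-fibre batt = L/(kA) = 0.1/(0.0408×18.7) = 0.1311 K/W
R_outer film = 1/(h_o·A) = 1/(4.66×18.7) = 0.01148 K/W
R_total = 0.1958 K/W;  Q = ΔT/R_total = 17/0.1958 = 86.83 W
T_interface = T_inner − Q·ΣR(inner→interface) = 16 − 86.8×0.05323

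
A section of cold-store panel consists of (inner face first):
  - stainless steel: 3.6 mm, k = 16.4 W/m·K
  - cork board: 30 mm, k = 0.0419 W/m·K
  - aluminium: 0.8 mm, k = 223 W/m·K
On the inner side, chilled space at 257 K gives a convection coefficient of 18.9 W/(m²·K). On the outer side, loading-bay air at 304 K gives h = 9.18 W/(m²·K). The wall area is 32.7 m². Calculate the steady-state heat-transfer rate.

Thermal resistances in series:
R_inner film = 1/(h_i·A) = 1/(18.9×32.7) = 0.001618 K/W
R_stainless steel = L/(kA) = 0.0036/(16.4×32.7) = 6.713×10^-6 K/W
R_cork board = L/(kA) = 0.03/(0.0419×32.7) = 0.0219 K/W
R_aluminium = L/(kA) = 0.0008/(223×32.7) = 1.097×10^-7 K/W
R_outer film = 1/(h_o·A) = 1/(9.18×32.7) = 0.003331 K/W
R_total = 0.02685 K/W
Q = ΔT / R_total = 47 / 0.02685

Q ≈ 1750 W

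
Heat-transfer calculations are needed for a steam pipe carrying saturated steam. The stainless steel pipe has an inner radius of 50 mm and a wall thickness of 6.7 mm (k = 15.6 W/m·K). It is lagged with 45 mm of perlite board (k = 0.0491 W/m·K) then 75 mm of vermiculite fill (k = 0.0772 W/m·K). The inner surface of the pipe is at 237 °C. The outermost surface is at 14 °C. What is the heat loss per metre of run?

q′ ≈ 73.5 W/m

Treating each annulus and film as a series resistance:
R_stainless steel pipe wall = ln(56.7/50)/(2π×15.6×1) = 0.001283 K/W
R_perlite board = ln(101.7/56.7)/(2π×0.0491×1) = 1.894 K/W
R_vermiculite fill = ln(176.7/101.7)/(2π×0.0772×1) = 1.139 K/W
R_total = 3.034 K/W
Q = ΔT/R_total = 223/3.034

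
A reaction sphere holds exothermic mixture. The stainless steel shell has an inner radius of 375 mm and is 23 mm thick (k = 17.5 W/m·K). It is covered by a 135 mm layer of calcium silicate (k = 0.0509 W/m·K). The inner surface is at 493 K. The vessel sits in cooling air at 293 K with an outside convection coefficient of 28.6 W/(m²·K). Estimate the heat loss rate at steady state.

Q ≈ 199 W

Spherical conduction: R = (1/r_in − 1/r_out)/(4πk) per layer; series-sum.
R_stainless steel shell = (1/0.375 − 1/0.398)/(4π×17.5) = 7.008×10^-4 K/W
R_calcium silicate = (1/0.398 − 1/0.533)/(4π×0.0509) = 0.9949 K/W
R_outer film = 1/(h·4πr_o²) = 1/(28.6×4π×0.533²) = 0.009794 K/W
R_total = 1.005 K/W
Q = ΔT/R_total = 200/1.005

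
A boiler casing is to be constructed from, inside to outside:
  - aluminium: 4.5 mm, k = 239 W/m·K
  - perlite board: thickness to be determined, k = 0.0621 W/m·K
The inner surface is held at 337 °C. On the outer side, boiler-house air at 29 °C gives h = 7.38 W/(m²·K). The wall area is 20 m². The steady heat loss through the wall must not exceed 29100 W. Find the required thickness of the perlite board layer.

Treating each layer as a thermal resistance in series:
R_aluminium = L/(kA) = 0.0045/(239×20) = 9.414×10^-7 K/W
R_outer film = 1/(h_o·A) = 1/(7.38×20) = 0.006775 K/W
Sum of the known resistances R_other = 0.006776 K/W
Required total resistance R_tot = ΔT/Q_allow = 308/29100 = 0.01058 K/W
R_perlite board = R_tot − R_other = 0.003808 K/W
L = R·k·A = 0.003808×0.0621×20

L ≈ 4.73 mm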